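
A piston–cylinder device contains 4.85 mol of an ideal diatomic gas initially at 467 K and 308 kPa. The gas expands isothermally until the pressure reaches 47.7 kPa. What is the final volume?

395 L

V₁ = nRT₁/P₁ = 4.85×8.314×467/308 = 61.1 L.
Isothermal: T stays 467 K; PV = const ⇒ V₂ = 395 L, P₂ = 47.7 kPa.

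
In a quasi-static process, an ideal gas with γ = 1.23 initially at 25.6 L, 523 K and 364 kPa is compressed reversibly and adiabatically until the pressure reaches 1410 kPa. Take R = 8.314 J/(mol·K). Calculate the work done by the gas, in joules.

n = P₁V₁/(RT₁) = 364×25.6/(8.314×523) = 2.14 mol.
Adiabatic: T₂/T₁ = (P₂/P₁)^((γ−1)/γ) ⇒ T₂ = 523×(3.87)^0.187 = 674 K; V₂ = 8.51 L.
ΔU = nCvΔT = 2.14×36.1×(674−523) = 11700 J.
Q = 0 for an adiabatic process, so W = −ΔU = -11700 J.

-11700 J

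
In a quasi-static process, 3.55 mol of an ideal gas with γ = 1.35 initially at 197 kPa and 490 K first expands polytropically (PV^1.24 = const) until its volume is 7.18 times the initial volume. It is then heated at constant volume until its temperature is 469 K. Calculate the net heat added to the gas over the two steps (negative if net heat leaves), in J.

20900 J

V₁ = nRT₁/P₁ = 3.55×8.314×490/197 = 73.4 L.
Step 1 — Polytropic n=1.24: T₂ = T₁(V₁/V₂)^(n−1) = 490×(0.139)^0.24 = 305 K; P₂ = P₁(V₁/V₂)^n = 17.1 kPa.
W = (P₁V₁−P₂V₂)/(n−1) = (197×73.4−17.1×527)/0.24 = 22700 J.
ΔU = nCvΔT = 3.55×23.8×(305−490) = -15600 J.
Q = ΔU + W = 7140 J.
State after step 1: P = 17.1 kPa, V = 527 L, T = 305 K.
Step 2 — Isochoric: V stays 527 L; P/T = const ⇒ T₂ = 469 K, P₂ = 26.3 kPa.
W = 0 (no volume change).
ΔU = nCvΔT = 3.55×23.8×(469−305) = 13800 J.
Q = ΔU = 13800 J.
Net over both steps: W = 22700 J, Q = 20900 J, ΔU = -1770 J.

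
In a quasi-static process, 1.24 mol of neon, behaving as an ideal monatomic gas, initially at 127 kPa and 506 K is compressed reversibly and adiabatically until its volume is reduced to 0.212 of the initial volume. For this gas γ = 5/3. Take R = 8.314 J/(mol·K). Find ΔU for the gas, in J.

V₁ = nRT₁/P₁ = 1.24×8.314×506/127 = 41.1 L.
Adiabatic: TV^(γ−1) = const ⇒ T₂ = 506×(4.72)^0.667 = 1420 K; PV^γ = const ⇒ P₂ = 1680 kPa.
For an ideal gas ΔU = nCvΔT with Cv = (3/2)R = 12.5 J/(mol·K).
ΔU = 1.24×12.5×(1420−506) = 14200 J.

14200 J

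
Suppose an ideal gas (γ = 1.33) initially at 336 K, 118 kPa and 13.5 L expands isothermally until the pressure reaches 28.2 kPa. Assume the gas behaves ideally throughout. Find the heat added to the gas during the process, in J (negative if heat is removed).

2280 J

n = P₁V₁/(RT₁) = 118×13.5/(8.314×336) = 0.570 mol.
Isothermal: T stays 336 K; PV = const ⇒ V₂ = 56.5 L, P₂ = 28.2 kPa.
ΔU = 0 (ideal gas, T constant).
W = nRT ln(V₂/V₁) = 0.570×8.314×336×ln(4.18) = 2280 J.
Q = ΔU + W = 2280 J.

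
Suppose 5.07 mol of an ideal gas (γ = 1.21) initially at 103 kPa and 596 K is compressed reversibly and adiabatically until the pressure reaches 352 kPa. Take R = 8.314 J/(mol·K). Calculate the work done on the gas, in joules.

28400 J

V₁ = nRT₁/P₁ = 5.07×8.314×596/103 = 244 L.
Adiabatic: T₂/T₁ = (P₂/P₁)^((γ−1)/γ) ⇒ T₂ = 596×(3.42)^0.174 = 738 K; V₂ = 88.3 L.
ΔU = nCvΔT = 5.07×39.6×(738−596) = 28400 J.
Q = 0 for an adiabatic process, so W = −ΔU = -28400 J.
Work done on the gas = −W_by = 28400 J.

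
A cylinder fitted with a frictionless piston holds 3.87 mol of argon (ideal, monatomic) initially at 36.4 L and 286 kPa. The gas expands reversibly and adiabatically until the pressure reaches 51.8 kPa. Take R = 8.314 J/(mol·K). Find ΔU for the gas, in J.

T₁ = P₁V₁/(nR) = 286×36.4/(3.87×8.314) = 324 K.
Adiabatic: T₂/T₁ = (P₂/P₁)^((γ−1)/γ) ⇒ T₂ = 324×(0.181)^0.400 = 163 K; V₂ = 101 L.
For an ideal gas ΔU = nCvΔT with Cv = (3/2)R = 12.5 J/(mol·K).
ΔU = 3.87×12.5×(163−324) = -7730 J.

-7730 J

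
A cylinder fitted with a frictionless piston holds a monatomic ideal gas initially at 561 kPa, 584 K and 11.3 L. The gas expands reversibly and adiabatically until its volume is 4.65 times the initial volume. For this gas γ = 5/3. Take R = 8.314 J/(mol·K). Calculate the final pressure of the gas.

43.3 kPa

Adiabatic: TV^(γ−1) = const ⇒ T₂ = 584×(0.215)^0.667 = 210 K; PV^γ = const ⇒ P₂ = 43.3 kPa.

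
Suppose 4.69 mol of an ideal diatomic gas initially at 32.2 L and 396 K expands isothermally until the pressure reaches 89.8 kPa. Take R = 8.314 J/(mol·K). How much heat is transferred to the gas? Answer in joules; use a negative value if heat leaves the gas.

25900 J

P₁ = nRT₁/V₁ = 4.69×8.314×396/32.2 = 480 kPa.
Isothermal: T stays 396 K; PV = const ⇒ V₂ = 172 L, P₂ = 89.8 kPa.
ΔU = 0 (ideal gas, T constant).
W = nRT ln(V₂/V₁) = 4.69×8.314×396×ln(5.34) = 25900 J.
Q = ΔU + W = 25900 J.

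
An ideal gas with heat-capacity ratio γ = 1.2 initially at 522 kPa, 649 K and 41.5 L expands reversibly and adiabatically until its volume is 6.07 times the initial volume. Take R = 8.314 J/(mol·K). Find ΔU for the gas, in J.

n = P₁V₁/(RT₁) = 522×41.5/(8.314×649) = 4.01 mol.
Adiabatic: TV^(γ−1) = const ⇒ T₂ = 649×(0.165)^0.200 = 452 K; PV^γ = const ⇒ P₂ = 60.0 kPa.
For an ideal gas ΔU = nCvΔT with Cv = R/(γ−1) = 41.6 J/(mol·K).
ΔU = 4.01×41.6×(452−649) = -32800 J.

-32800 J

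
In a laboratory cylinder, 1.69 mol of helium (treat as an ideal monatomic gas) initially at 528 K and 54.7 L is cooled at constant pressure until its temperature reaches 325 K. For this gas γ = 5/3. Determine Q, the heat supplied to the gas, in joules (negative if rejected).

-7130 J

P₁ = nRT₁/V₁ = 1.69×8.314×528/54.7 = 136 kPa.
Isobaric: P stays 136 kPa; V/T = const ⇒ T₂ = 325 K, V₂ = 33.7 L.
W = PΔV = 136×(33.7−54.7) kPa·L = -2850 J.
ΔU = nCvΔT = 1.69×12.5×(325−528) = -4280 J.
Q = ΔU + W = nCpΔT = -7130 J.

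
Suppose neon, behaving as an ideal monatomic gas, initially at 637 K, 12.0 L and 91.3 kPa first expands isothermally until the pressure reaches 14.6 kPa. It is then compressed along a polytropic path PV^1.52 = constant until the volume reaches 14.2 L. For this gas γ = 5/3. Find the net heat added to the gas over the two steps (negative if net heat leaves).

n = P₁V₁/(RT₁) = 91.3×12.0/(8.314×637) = 0.207 mol.
Step 1 — Isothermal: T stays 637 K; PV = const ⇒ V₂ = 75.0 L, P₂ = 14.6 kPa.
ΔU = 0 (ideal gas, T constant).
W = nRT ln(V₂/V₁) = 0.207×8.314×637×ln(6.25) = 2010 J.
Q = ΔU + W = 2010 J.
State after step 1: P = 14.6 kPa, V = 75.0 L, T = 637 K.
Step 2 — Polytropic n=1.52: T₂ = T₁(V₁/V₂)^(n−1) = 637×(5.28)^0.52 = 1510 K; P₂ = P₁(V₁/V₂)^n = 183 kPa.
W = (P₁V₁−P₂V₂)/(n−1) = (14.6×75.0−183×14.2)/0.52 = -2900 J.
ΔU = nCvΔT = 0.207×12.5×(1510−637) = 2260 J.
Q = ΔU + W = -638 J.
Net over both steps: W = -892 J, Q = 1370 J, ΔU = 2260 J.

1370 J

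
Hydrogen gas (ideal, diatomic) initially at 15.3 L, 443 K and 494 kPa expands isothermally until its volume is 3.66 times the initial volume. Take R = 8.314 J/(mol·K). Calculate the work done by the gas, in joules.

9810 J

n = P₁V₁/(RT₁) = 494×15.3/(8.314×443) = 2.05 mol.
Isothermal: T stays 443 K; PV = const ⇒ V₂ = 56.0 L, P₂ = 135 kPa.
W = nRT ln(V₂/V₁) = 2.05×8.314×443×ln(3.66) = 9810 J.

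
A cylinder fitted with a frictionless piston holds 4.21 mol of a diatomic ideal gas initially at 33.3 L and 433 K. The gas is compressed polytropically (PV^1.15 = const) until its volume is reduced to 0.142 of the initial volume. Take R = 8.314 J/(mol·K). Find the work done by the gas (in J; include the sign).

-34400 J

P₁ = nRT₁/V₁ = 4.21×8.314×433/33.3 = 455 kPa.
Polytropic n=1.15: T₂ = T₁(V₁/V₂)^(n−1) = 433×(7.04)^0.15 = 580 K; P₂ = P₁(V₁/V₂)^n = 4300 kPa.
W = (P₁V₁−P₂V₂)/(n−1) = (455×33.3−4300×4.73)/0.15 = -34400 J.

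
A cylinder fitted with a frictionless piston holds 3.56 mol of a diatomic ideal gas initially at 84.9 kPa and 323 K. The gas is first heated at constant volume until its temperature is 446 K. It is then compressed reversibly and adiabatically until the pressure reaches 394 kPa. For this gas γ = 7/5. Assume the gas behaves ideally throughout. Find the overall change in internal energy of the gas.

V₁ = nRT₁/P₁ = 3.56×8.314×323/84.9 = 113 L.
Step 1 — Isochoric: V stays 113 L; P/T = const ⇒ T₂ = 446 K, P₂ = 117 kPa.
W = 0 (no volume change).
ΔU = nCvΔT = 3.56×20.8×(446−323) = 9100 J.
Q = ΔU = 9100 J.
State after step 1: P = 117 kPa, V = 113 L, T = 446 K.
Step 2 — Adiabatic: T₂/T₁ = (P₂/P₁)^((γ−1)/γ) ⇒ T₂ = 446×(3.36)^0.286 = 631 K; V₂ = 47.4 L.
ΔU = nCvΔT = 3.56×20.8×(631−446) = 13700 J.
Q = 0 for an adiabatic process, so W = −ΔU = -13700 J.
Net over both steps: W = -13700 J, Q = 9100 J, ΔU = 22800 J.

22800 J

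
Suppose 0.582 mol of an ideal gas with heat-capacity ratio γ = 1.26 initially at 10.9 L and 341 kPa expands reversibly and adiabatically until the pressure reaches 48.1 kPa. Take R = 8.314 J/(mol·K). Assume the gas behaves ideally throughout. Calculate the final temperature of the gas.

T₁ = P₁V₁/(nR) = 341×10.9/(0.582×8.314) = 768 K.
Adiabatic: T₂/T₁ = (P₂/P₁)^((γ−1)/γ) ⇒ T₂ = 768×(0.141)^0.206 = 513 K; V₂ = 51.6 L.

513 K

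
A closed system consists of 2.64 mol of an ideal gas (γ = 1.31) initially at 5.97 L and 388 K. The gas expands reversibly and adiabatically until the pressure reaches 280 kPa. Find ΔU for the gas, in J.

P₁ = nRT₁/V₁ = 2.64×8.314×388/5.97 = 1430 kPa.
Adiabatic: T₂/T₁ = (P₂/P₁)^((γ−1)/γ) ⇒ T₂ = 388×(0.196)^0.237 = 264 K; V₂ = 20.7 L.
For an ideal gas ΔU = nCvΔT with Cv = R/(γ−1) = 26.8 J/(mol·K).
ΔU = 2.64×26.8×(264−388) = -8780 J.

-8780 J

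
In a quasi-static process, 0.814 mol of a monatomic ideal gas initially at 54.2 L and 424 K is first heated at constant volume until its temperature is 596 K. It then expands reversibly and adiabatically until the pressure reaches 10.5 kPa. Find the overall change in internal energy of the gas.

P₁ = nRT₁/V₁ = 0.814×8.314×424/54.2 = 52.9 kPa.
Step 1 — Isochoric: V stays 54.2 L; P/T = const ⇒ T₂ = 596 K, P₂ = 74.4 kPa.
W = 0 (no volume change).
ΔU = nCvΔT = 0.814×12.5×(596−424) = 1750 J.
Q = ΔU = 1750 J.
State after step 1: P = 74.4 kPa, V = 54.2 L, T = 596 K.
Step 2 — Adiabatic: T₂/T₁ = (P₂/P₁)^((γ−1)/γ) ⇒ T₂ = 596×(0.141)^0.400 = 272 K; V₂ = 176 L.
ΔU = nCvΔT = 0.814×12.5×(272−596) = -3290 J.
Q = 0 for an adiabatic process, so W = −ΔU = 3290 J.
Net over both steps: W = 3290 J, Q = 1750 J, ΔU = -1540 J.

-1540 J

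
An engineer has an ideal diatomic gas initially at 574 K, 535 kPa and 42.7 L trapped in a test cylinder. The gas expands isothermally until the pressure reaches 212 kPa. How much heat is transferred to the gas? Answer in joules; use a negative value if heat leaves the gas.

21100 J

n = P₁V₁/(RT₁) = 535×42.7/(8.314×574) = 4.79 mol.
Isothermal: T stays 574 K; PV = const ⇒ V₂ = 108 L, P₂ = 212 kPa.
ΔU = 0 (ideal gas, T constant).
W = nRT ln(V₂/V₁) = 4.79×8.314×574×ln(2.52) = 21100 J.
Q = ΔU + W = 21100 J.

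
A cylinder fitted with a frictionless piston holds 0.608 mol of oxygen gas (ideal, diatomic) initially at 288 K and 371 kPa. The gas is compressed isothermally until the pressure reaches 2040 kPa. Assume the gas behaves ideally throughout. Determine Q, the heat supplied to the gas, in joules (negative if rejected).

-2480 J

V₁ = nRT₁/P₁ = 0.608×8.314×288/371 = 3.92 L.
Isothermal: T stays 288 K; PV = const ⇒ V₂ = 0.714 L, P₂ = 2040 kPa.
ΔU = 0 (ideal gas, T constant).
W = nRT ln(V₂/V₁) = 0.608×8.314×288×ln(0.182) = -2480 J.
Q = ΔU + W = -2480 J.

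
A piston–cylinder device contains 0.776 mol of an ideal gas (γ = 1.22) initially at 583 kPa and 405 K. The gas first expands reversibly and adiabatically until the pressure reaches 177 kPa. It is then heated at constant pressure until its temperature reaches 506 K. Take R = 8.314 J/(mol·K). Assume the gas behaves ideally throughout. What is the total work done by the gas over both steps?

V₁ = nRT₁/P₁ = 0.776×8.314×405/583 = 4.48 L.
Step 1 — Adiabatic: T₂/T₁ = (P₂/P₁)^((γ−1)/γ) ⇒ T₂ = 405×(0.304)^0.180 = 327 K; V₂ = 11.9 L.
ΔU = nCvΔT = 0.776×37.8×(327−405) = -2300 J.
Q = 0 for an adiabatic process, so W = −ΔU = 2300 J.
State after step 1: P = 177 kPa, V = 11.9 L, T = 327 K.
Step 2 — Isobaric: P stays 177 kPa; V/T = const ⇒ T₂ = 506 K, V₂ = 18.4 L.
W = PΔV = 177×(18.4−11.9) kPa·L = 1160 J.
ΔU = nCvΔT = 0.776×37.8×(506−327) = 5260 J.
Q = ΔU + W = nCpΔT = 6420 J.
Net over both steps: W = 3450 J, Q = 6420 J, ΔU = 2960 J.

3450 J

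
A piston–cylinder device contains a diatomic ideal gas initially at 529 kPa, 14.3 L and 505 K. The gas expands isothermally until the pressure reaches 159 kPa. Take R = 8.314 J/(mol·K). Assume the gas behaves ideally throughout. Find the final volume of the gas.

47.6 L

Isothermal: T stays 505 K; PV = const ⇒ V₂ = 47.6 L, P₂ = 159 kPa.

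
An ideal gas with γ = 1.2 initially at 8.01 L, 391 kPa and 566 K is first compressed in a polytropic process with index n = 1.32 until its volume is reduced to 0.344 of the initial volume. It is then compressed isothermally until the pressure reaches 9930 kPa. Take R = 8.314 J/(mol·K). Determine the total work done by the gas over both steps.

n = P₁V₁/(RT₁) = 391×8.01/(8.314×566) = 0.666 mol.
Step 1 — Polytropic n=1.32: T₂ = T₁(V₁/V₂)^(n−1) = 566×(2.91)^0.32 = 796 K; P₂ = P₁(V₁/V₂)^n = 1600 kPa.
W = (P₁V₁−P₂V₂)/(n−1) = (391×8.01−1600×2.76)/0.32 = -3980 J.
ΔU = nCvΔT = 0.666×41.6×(796−566) = 6370 J.
Q = ΔU + W = 2390 J.
State after step 1: P = 1600 kPa, V = 2.76 L, T = 796 K.
Step 2 — Isothermal: T stays 796 K; PV = const ⇒ V₂ = 0.444 L, P₂ = 9930 kPa.
ΔU = 0 (ideal gas, T constant).
W = nRT ln(V₂/V₁) = 0.666×8.314×796×ln(0.161) = -8050 J.
Q = ΔU + W = -8050 J.
Net over both steps: W = -12000 J, Q = -5660 J, ΔU = 6370 J.

-12000 J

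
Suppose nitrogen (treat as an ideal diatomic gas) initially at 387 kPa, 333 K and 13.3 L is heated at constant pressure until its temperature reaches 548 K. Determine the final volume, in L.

Isobaric: P stays 387 kPa; V/T = const ⇒ T₂ = 548 K, V₂ = 21.9 L.

21.9 L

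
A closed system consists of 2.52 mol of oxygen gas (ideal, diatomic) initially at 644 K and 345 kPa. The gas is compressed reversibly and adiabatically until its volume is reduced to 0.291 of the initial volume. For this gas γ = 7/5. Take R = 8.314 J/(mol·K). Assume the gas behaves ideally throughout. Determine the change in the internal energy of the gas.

21500 J

V₁ = nRT₁/P₁ = 2.52×8.314×644/345 = 39.1 L.
Adiabatic: TV^(γ−1) = const ⇒ T₂ = 644×(3.44)^0.400 = 1060 K; PV^γ = const ⇒ P₂ = 1940 kPa.
For an ideal gas ΔU = nCvΔT with Cv = (5/2)R = 20.8 J/(mol·K).
ΔU = 2.52×20.8×(1060−644) = 21500 J.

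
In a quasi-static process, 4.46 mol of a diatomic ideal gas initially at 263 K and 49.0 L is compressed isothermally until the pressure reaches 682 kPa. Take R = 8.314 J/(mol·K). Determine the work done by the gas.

-12000 J

P₁ = nRT₁/V₁ = 4.46×8.314×263/49.0 = 199 kPa.
Isothermal: T stays 263 K; PV = const ⇒ V₂ = 14.3 L, P₂ = 682 kPa.
W = nRT ln(V₂/V₁) = 4.46×8.314×263×ln(0.292) = -12000 J.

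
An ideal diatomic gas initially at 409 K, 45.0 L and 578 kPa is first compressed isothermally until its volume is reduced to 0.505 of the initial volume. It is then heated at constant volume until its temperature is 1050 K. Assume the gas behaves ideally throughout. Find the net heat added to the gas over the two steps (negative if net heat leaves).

n = P₁V₁/(RT₁) = 578×45.0/(8.314×409) = 7.65 mol.
Step 1 — Isothermal: T stays 409 K; PV = const ⇒ V₂ = 22.7 L, P₂ = 1140 kPa.
ΔU = 0 (ideal gas, T constant).
W = nRT ln(V₂/V₁) = 7.65×8.314×409×ln(0.505) = -17800 J.
Q = ΔU + W = -17800 J.
State after step 1: P = 1140 kPa, V = 22.7 L, T = 409 K.
Step 2 — Isochoric: V stays 22.7 L; P/T = const ⇒ T₂ = 1050 K, P₂ = 2940 kPa.
W = 0 (no volume change).
ΔU = nCvΔT = 7.65×20.8×(1050−409) = 102000 J.
Q = ΔU = 102000 J.
Net over both steps: W = -17800 J, Q = 84100 J, ΔU = 102000 J.

84100 J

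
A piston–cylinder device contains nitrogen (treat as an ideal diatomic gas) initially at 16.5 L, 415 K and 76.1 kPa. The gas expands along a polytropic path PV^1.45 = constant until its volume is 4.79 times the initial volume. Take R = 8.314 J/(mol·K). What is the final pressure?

7.85 kPa

Polytropic n=1.45: T₂ = T₁(V₁/V₂)^(n−1) = 415×(0.209)^0.45 = 205 K; P₂ = P₁(V₁/V₂)^n = 7.85 kPa.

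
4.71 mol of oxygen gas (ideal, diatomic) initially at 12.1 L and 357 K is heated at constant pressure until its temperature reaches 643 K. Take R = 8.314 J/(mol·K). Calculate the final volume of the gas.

21.8 L

P₁ = nRT₁/V₁ = 4.71×8.314×357/12.1 = 1160 kPa.
Isobaric: P stays 1160 kPa; V/T = const ⇒ T₂ = 643 K, V₂ = 21.8 L.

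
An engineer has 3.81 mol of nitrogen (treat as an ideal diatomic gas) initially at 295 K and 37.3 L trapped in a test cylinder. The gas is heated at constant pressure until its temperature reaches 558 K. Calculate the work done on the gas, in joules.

P₁ = nRT₁/V₁ = 3.81×8.314×295/37.3 = 251 kPa.
Isobaric: P stays 251 kPa; V/T = const ⇒ T₂ = 558 K, V₂ = 70.6 L.
W = PΔV = 251×(70.6−37.3) kPa·L = 8330 J.
Work done on the gas = −W_by = -8330 J.

-8330 J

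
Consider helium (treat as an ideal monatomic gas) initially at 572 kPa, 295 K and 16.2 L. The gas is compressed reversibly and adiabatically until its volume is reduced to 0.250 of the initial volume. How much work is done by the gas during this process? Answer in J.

n = P₁V₁/(RT₁) = 572×16.2/(8.314×295) = 3.78 mol.
Adiabatic: TV^(γ−1) = const ⇒ T₂ = 295×(4.00)^0.667 = 743 K; PV^γ = const ⇒ P₂ = 5770 kPa.
ΔU = nCvΔT = 3.78×12.5×(743−295) = 21100 J.
Q = 0 for an adiabatic process, so W = −ΔU = -21100 J.

-21100 J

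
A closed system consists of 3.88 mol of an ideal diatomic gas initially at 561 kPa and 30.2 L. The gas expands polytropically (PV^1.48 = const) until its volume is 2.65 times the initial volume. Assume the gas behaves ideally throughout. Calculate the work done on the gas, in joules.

T₁ = P₁V₁/(nR) = 561×30.2/(3.88×8.314) = 525 K.
Polytropic n=1.48: T₂ = T₁(V₁/V₂)^(n−1) = 525×(0.377)^0.48 = 329 K; P₂ = P₁(V₁/V₂)^n = 133 kPa.
W = (P₁V₁−P₂V₂)/(n−1) = (561×30.2−133×80.0)/0.48 = 13200 J.
Work done on the gas = −W_by = -13200 J.

-13200 J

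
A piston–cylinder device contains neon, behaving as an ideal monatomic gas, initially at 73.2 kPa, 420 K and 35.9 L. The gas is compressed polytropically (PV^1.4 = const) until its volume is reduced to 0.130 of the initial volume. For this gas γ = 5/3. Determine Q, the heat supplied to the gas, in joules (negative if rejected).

-3320 J

n = P₁V₁/(RT₁) = 73.2×35.9/(8.314×420) = 0.753 mol.
Polytropic n=1.4: T₂ = T₁(V₁/V₂)^(n−1) = 420×(7.69)^0.40 = 950 K; P₂ = P₁(V₁/V₂)^n = 1270 kPa.
W = (P₁V₁−P₂V₂)/(n−1) = (73.2×35.9−1270×4.67)/0.40 = -8290 J.
ΔU = nCvΔT = 0.753×12.5×(950−420) = 4970 J.
Q = ΔU + W = -3320 J.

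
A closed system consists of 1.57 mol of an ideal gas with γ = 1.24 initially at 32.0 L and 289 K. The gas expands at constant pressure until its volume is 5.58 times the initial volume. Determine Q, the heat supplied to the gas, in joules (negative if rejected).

P₁ = nRT₁/V₁ = 1.57×8.314×289/32.0 = 118 kPa.
Isobaric: P stays 118 kPa; V/T = const ⇒ T₂ = 1610 K, V₂ = 179 L.
W = PΔV = 118×(179−32.0) kPa·L = 17300 J.
ΔU = nCvΔT = 1.57×34.6×(1610−289) = 72000 J.
Q = ΔU + W = nCpΔT = 89300 J.

89300 J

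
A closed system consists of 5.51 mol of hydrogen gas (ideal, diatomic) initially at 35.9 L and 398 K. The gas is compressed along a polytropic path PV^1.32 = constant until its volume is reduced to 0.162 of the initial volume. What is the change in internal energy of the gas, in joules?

P₁ = nRT₁/V₁ = 5.51×8.314×398/35.9 = 508 kPa.
Polytropic n=1.32: T₂ = T₁(V₁/V₂)^(n−1) = 398×(6.17)^0.32 = 713 K; P₂ = P₁(V₁/V₂)^n = 5610 kPa.
For an ideal gas ΔU = nCvΔT with Cv = (5/2)R = 20.8 J/(mol·K).
ΔU = 5.51×20.8×(713−398) = 36000 J.

36000 J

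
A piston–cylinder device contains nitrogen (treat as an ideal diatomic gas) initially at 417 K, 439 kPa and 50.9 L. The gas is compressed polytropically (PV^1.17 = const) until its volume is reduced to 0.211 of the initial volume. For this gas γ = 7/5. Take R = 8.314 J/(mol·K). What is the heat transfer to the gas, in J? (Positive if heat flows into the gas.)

n = P₁V₁/(RT₁) = 439×50.9/(8.314×417) = 6.45 mol.
Polytropic n=1.17: T₂ = T₁(V₁/V₂)^(n−1) = 417×(4.74)^0.17 = 543 K; P₂ = P₁(V₁/V₂)^n = 2710 kPa.
W = (P₁V₁−P₂V₂)/(n−1) = (439×50.9−2710×10.7)/0.17 = -39800 J.
ΔU = nCvΔT = 6.45×20.8×(543−417) = 16900 J.
Q = ΔU + W = -22900 J.

-22900 J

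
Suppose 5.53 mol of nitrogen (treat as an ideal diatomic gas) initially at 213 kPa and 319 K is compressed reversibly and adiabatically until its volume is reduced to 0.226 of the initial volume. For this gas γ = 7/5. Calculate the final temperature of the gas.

578 K

V₁ = nRT₁/P₁ = 5.53×8.314×319/213 = 68.9 L.
Adiabatic: TV^(γ−1) = const ⇒ T₂ = 319×(4.42)^0.400 = 578 K; PV^γ = const ⇒ P₂ = 1710 kPa.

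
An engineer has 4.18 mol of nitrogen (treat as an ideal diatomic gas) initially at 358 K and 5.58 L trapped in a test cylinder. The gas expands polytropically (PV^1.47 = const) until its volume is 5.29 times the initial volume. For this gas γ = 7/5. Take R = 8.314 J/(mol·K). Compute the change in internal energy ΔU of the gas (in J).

P₁ = nRT₁/V₁ = 4.18×8.314×358/5.58 = 2230 kPa.
Polytropic n=1.47: T₂ = T₁(V₁/V₂)^(n−1) = 358×(0.189)^0.47 = 164 K; P₂ = P₁(V₁/V₂)^n = 193 kPa.
For an ideal gas ΔU = nCvΔT with Cv = (5/2)R = 20.8 J/(mol·K).
ΔU = 4.18×20.8×(164−358) = -16900 J.

-16900 J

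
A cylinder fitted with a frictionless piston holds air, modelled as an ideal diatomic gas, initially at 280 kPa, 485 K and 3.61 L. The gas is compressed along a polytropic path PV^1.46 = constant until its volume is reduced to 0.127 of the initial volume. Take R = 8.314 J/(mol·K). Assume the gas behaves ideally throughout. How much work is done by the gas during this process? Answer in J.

n = P₁V₁/(RT₁) = 280×3.61/(8.314×485) = 0.251 mol.
Polytropic n=1.46: T₂ = T₁(V₁/V₂)^(n−1) = 485×(7.87)^0.46 = 1250 K; P₂ = P₁(V₁/V₂)^n = 5700 kPa.
W = (P₁V₁−P₂V₂)/(n−1) = (280×3.61−5700×0.458)/0.46 = -3480 J.

-3480 J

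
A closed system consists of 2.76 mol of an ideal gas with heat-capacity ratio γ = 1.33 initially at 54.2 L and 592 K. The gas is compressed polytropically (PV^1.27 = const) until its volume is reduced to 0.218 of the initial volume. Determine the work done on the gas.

25600 J

P₁ = nRT₁/V₁ = 2.76×8.314×592/54.2 = 251 kPa.
Polytropic n=1.27: T₂ = T₁(V₁/V₂)^(n−1) = 592×(4.59)^0.27 = 893 K; P₂ = P₁(V₁/V₂)^n = 1730 kPa.
W = (P₁V₁−P₂V₂)/(n−1) = (251×54.2−1730×11.8)/0.27 = -25600 J.
Work done on the gas = −W_by = 25600 J.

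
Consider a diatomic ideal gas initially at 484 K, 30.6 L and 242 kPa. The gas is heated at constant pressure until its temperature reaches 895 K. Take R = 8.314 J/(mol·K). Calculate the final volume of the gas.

Isobaric: P stays 242 kPa; V/T = const ⇒ T₂ = 895 K, V₂ = 56.6 L.

56.6 L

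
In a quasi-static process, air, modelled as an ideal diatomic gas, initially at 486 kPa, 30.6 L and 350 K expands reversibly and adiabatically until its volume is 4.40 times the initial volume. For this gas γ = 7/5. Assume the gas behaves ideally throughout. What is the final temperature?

194 K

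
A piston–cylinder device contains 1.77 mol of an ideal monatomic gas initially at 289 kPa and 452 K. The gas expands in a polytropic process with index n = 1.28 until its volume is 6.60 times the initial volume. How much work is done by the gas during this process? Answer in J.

V₁ = nRT₁/P₁ = 1.77×8.314×452/289 = 23.0 L.
Polytropic n=1.28: T₂ = T₁(V₁/V₂)^(n−1) = 452×(0.152)^0.28 = 266 K; P₂ = P₁(V₁/V₂)^n = 25.8 kPa.
W = (P₁V₁−P₂V₂)/(n−1) = (289×23.0−25.8×152)/0.28 = 9750 J.

9750 J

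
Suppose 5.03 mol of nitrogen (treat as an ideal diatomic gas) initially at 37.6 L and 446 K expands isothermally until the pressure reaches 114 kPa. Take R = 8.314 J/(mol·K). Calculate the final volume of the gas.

164 L

P₁ = nRT₁/V₁ = 5.03×8.314×446/37.6 = 496 kPa.
Isothermal: T stays 446 K; PV = const ⇒ V₂ = 164 L, P₂ = 114 kPa.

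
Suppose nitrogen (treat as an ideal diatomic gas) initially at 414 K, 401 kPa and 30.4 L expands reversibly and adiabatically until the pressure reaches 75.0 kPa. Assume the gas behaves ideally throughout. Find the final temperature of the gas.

Adiabatic: T₂/T₁ = (P₂/P₁)^((γ−1)/γ) ⇒ T₂ = 414×(0.187)^0.286 = 256 K; V₂ = 101 L.

256 K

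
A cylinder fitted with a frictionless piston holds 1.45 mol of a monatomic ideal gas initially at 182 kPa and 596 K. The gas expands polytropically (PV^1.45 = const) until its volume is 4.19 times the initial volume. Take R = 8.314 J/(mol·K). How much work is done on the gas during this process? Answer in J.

V₁ = nRT₁/P₁ = 1.45×8.314×596/182 = 39.5 L.
Polytropic n=1.45: T₂ = T₁(V₁/V₂)^(n−1) = 596×(0.239)^0.45 = 313 K; P₂ = P₁(V₁/V₂)^n = 22.8 kPa.
W = (P₁V₁−P₂V₂)/(n−1) = (182×39.5−22.8×165)/0.45 = 7590 J.
Work done on the gas = −W_by = -7590 J.

-7590 J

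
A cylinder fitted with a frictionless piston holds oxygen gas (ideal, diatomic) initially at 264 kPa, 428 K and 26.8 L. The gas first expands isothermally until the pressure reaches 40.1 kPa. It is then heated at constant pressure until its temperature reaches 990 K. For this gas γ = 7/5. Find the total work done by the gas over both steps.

22600 J

n = P₁V₁/(RT₁) = 264×26.8/(8.314×428) = 1.99 mol.
Step 1 — Isothermal: T stays 428 K; PV = const ⇒ V₂ = 176 L, P₂ = 40.1 kPa.
ΔU = 0 (ideal gas, T constant).
W = nRT ln(V₂/V₁) = 1.99×8.314×428×ln(6.58) = 13300 J.
Q = ΔU + W = 13300 J.
State after step 1: P = 40.1 kPa, V = 176 L, T = 428 K.
Step 2 — Isobaric: P stays 40.1 kPa; V/T = const ⇒ T₂ = 990 K, V₂ = 408 L.
W = PΔV = 40.1×(408−176) kPa·L = 9290 J.
ΔU = nCvΔT = 1.99×20.8×(990−428) = 23200 J.
Q = ΔU + W = nCpΔT = 32500 J.
Net over both steps: W = 22600 J, Q = 45800 J, ΔU = 23200 J.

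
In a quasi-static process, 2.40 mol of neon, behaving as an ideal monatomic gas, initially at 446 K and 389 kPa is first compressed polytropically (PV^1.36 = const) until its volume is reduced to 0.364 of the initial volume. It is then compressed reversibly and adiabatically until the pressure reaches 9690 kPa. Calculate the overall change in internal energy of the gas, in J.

26800 J

V₁ = nRT₁/P₁ = 2.40×8.314×446/389 = 22.9 L.
Step 1 — Polytropic n=1.36: T₂ = T₁(V₁/V₂)^(n−1) = 446×(2.75)^0.36 = 642 K; P₂ = P₁(V₁/V₂)^n = 1540 kPa.
W = (P₁V₁−P₂V₂)/(n−1) = (389×22.9−1540×8.33)/0.36 = -10800 J.
ΔU = nCvΔT = 2.40×12.5×(642−446) = 5860 J.
Q = ΔU + W = -4990 J.
State after step 1: P = 1540 kPa, V = 8.33 L, T = 642 K.
Step 2 — Adiabatic: T₂/T₁ = (P₂/P₁)^((γ−1)/γ) ⇒ T₂ = 642×(6.30)^0.400 = 1340 K; V₂ = 2.76 L.
ΔU = nCvΔT = 2.40×12.5×(1340−642) = 20900 J.
Q = 0 for an adiabatic process, so W = −ΔU = -20900 J.
Net over both steps: W = -31700 J, Q = -4990 J, ΔU = 26800 J.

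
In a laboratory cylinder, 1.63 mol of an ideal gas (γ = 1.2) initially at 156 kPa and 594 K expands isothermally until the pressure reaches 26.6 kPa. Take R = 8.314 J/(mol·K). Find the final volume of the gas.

V₁ = nRT₁/P₁ = 1.63×8.314×594/156 = 51.6 L.
Isothermal: T stays 594 K; PV = const ⇒ V₂ = 303 L, P₂ = 26.6 kPa.

303 L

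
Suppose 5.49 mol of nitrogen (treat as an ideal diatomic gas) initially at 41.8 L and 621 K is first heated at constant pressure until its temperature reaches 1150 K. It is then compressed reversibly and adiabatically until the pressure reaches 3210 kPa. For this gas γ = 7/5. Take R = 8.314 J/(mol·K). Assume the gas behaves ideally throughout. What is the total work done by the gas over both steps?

P₁ = nRT₁/V₁ = 5.49×8.314×621/41.8 = 678 kPa.
Step 1 — Isobaric: P stays 678 kPa; V/T = const ⇒ T₂ = 1150 K, V₂ = 77.4 L.
W = PΔV = 678×(77.4−41.8) kPa·L = 24100 J.
ΔU = nCvΔT = 5.49×20.8×(1150−621) = 60400 J.
Q = ΔU + W = nCpΔT = 84500 J.
State after step 1: P = 678 kPa, V = 77.4 L, T = 1150 K.
Step 2 — Adiabatic: T₂/T₁ = (P₂/P₁)^((γ−1)/γ) ⇒ T₂ = 1150×(4.73)^0.286 = 1790 K; V₂ = 25.5 L.
ΔU = nCvΔT = 5.49×20.8×(1790−1150) = 73400 J.
Q = 0 for an adiabatic process, so W = −ΔU = -73400 J.
Net over both steps: W = -49200 J, Q = 84500 J, ΔU = 134000 J.

-49200 J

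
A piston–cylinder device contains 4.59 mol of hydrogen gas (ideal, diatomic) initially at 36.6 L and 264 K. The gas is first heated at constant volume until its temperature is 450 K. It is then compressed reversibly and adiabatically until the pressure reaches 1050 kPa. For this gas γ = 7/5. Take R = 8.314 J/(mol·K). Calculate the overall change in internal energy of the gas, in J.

P₁ = nRT₁/V₁ = 4.59×8.314×264/36.6 = 275 kPa.
Step 1 — Isochoric: V stays 36.6 L; P/T = const ⇒ T₂ = 450 K, P₂ = 469 kPa.
W = 0 (no volume change).
ΔU = nCvΔT = 4.59×20.8×(450−264) = 17700 J.
Q = ΔU = 17700 J.
State after step 1: P = 469 kPa, V = 36.6 L, T = 450 K.
Step 2 — Adiabatic: T₂/T₁ = (P₂/P₁)^((γ−1)/γ) ⇒ T₂ = 450×(2.24)^0.286 = 566 K; V₂ = 20.6 L.
ΔU = nCvΔT = 4.59×20.8×(566−450) = 11100 J.
Q = 0 for an adiabatic process, so W = −ΔU = -11100 J.
Net over both steps: W = -11100 J, Q = 17700 J, ΔU = 28900 J.

28900 J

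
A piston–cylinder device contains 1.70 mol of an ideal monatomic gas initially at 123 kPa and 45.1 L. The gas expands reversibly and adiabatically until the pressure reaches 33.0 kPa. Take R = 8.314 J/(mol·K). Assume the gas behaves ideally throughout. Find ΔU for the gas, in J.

-3400 J

T₁ = P₁V₁/(nR) = 123×45.1/(1.70×8.314) = 392 K.
Adiabatic: T₂/T₁ = (P₂/P₁)^((γ−1)/γ) ⇒ T₂ = 392×(0.268)^0.400 = 232 K; V₂ = 99.3 L.
For an ideal gas ΔU = nCvΔT with Cv = (3/2)R = 12.5 J/(mol·K).
ΔU = 1.70×12.5×(232−392) = -3400 J.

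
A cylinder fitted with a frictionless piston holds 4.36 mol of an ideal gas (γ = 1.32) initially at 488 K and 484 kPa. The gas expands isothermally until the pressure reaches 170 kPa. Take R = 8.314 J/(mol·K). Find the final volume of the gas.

104 L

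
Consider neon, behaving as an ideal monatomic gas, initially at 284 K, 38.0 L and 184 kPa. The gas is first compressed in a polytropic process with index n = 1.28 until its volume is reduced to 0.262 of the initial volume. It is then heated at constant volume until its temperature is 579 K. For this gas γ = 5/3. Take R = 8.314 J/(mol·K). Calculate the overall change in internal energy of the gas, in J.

n = P₁V₁/(RT₁) = 184×38.0/(8.314×284) = 2.96 mol.
Step 1 — Polytropic n=1.28: T₂ = T₁(V₁/V₂)^(n−1) = 284×(3.82)^0.28 = 413 K; P₂ = P₁(V₁/V₂)^n = 1020 kPa.
W = (P₁V₁−P₂V₂)/(n−1) = (184×38.0−1020×9.96)/0.28 = -11400 J.
ΔU = nCvΔT = 2.96×12.5×(413−284) = 4770 J.
Q = ΔU + W = -6590 J.
State after step 1: P = 1020 kPa, V = 9.96 L, T = 413 K.
Step 2 — Isochoric: V stays 9.96 L; P/T = const ⇒ T₂ = 579 K, P₂ = 1430 kPa.
W = 0 (no volume change).
ΔU = nCvΔT = 2.96×12.5×(579−413) = 6120 J.
Q = ΔU = 6120 J.
Net over both steps: W = -11400 J, Q = -469 J, ΔU = 10900 J.

10900 J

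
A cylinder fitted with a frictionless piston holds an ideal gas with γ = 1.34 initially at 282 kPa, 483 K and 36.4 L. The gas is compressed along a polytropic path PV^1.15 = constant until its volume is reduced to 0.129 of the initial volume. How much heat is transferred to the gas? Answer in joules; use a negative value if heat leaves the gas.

-13800 J

n = P₁V₁/(RT₁) = 282×36.4/(8.314×483) = 2.56 mol.
Polytropic n=1.15: T₂ = T₁(V₁/V₂)^(n−1) = 483×(7.75)^0.15 = 657 K; P₂ = P₁(V₁/V₂)^n = 2970 kPa.
W = (P₁V₁−P₂V₂)/(n−1) = (282×36.4−2970×4.70)/0.15 = -24600 J.
ΔU = nCvΔT = 2.56×24.5×(657−483) = 10900 J.
Q = ΔU + W = -13800 J.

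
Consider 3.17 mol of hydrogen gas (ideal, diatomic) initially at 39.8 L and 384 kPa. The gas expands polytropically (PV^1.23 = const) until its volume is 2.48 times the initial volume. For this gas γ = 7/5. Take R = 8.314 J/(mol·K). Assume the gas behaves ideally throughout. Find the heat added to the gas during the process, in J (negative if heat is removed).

5320 J

T₁ = P₁V₁/(nR) = 384×39.8/(3.17×8.314) = 580 K.
Polytropic n=1.23: T₂ = T₁(V₁/V₂)^(n−1) = 580×(0.403)^0.23 = 471 K; P₂ = P₁(V₁/V₂)^n = 126 kPa.
W = (P₁V₁−P₂V₂)/(n−1) = (384×39.8−126×98.7)/0.23 = 12500 J.
ΔU = nCvΔT = 3.17×20.8×(471−580) = -7200 J.
Q = ΔU + W = 5320 J.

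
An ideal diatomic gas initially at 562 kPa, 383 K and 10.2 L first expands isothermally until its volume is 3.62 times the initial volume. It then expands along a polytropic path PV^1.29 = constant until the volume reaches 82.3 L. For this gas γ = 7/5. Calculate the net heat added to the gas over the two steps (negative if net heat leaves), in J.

8500 J

n = P₁V₁/(RT₁) = 562×10.2/(8.314×383) = 1.80 mol.
Step 1 — Isothermal: T stays 383 K; PV = const ⇒ V₂ = 36.9 L, P₂ = 155 kPa.
ΔU = 0 (ideal gas, T constant).
W = nRT ln(V₂/V₁) = 1.80×8.314×383×ln(3.62) = 7370 J.
Q = ΔU + W = 7370 J.
State after step 1: P = 155 kPa, V = 36.9 L, T = 383 K.
Step 2 — Polytropic n=1.29: T₂ = T₁(V₁/V₂)^(n−1) = 383×(0.449)^0.29 = 304 K; P₂ = P₁(V₁/V₂)^n = 55.2 kPa.
W = (P₁V₁−P₂V₂)/(n−1) = (155×36.9−55.2×82.3)/0.29 = 4100 J.
ΔU = nCvΔT = 1.80×20.8×(304−383) = -2970 J.
Q = ΔU + W = 1130 J.
Net over both steps: W = 11500 J, Q = 8500 J, ΔU = -2970 J.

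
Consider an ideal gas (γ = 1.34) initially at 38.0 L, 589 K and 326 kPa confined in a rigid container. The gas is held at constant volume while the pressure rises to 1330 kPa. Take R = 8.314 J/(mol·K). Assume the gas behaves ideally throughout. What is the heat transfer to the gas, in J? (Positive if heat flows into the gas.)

112000 J

n = P₁V₁/(RT₁) = 326×38.0/(8.314×589) = 2.53 mol.
Isochoric: V stays 38.0 L; P/T = const ⇒ T₂ = 2400 K, P₂ = 1330 kPa.
W = 0 (no volume change).
ΔU = nCvΔT = 2.53×24.5×(2400−589) = 112000 J.
Q = ΔU = 112000 J.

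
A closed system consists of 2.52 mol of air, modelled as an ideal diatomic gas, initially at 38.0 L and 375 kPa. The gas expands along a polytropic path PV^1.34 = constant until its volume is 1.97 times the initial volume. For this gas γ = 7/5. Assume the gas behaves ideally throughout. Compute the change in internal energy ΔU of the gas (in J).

T₁ = P₁V₁/(nR) = 375×38.0/(2.52×8.314) = 680 K.
Polytropic n=1.34: T₂ = T₁(V₁/V₂)^(n−1) = 680×(0.508)^0.34 = 540 K; P₂ = P₁(V₁/V₂)^n = 151 kPa.
For an ideal gas ΔU = nCvΔT with Cv = (5/2)R = 20.8 J/(mol·K).
ΔU = 2.52×20.8×(540−680) = -7330 J.

-7330 J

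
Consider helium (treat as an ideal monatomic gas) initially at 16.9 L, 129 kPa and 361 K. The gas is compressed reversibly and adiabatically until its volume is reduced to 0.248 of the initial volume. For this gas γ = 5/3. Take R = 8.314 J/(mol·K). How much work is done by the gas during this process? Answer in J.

n = P₁V₁/(RT₁) = 129×16.9/(8.314×361) = 0.726 mol.
Adiabatic: TV^(γ−1) = const ⇒ T₂ = 361×(4.03)^0.667 = 915 K; PV^γ = const ⇒ P₂ = 1320 kPa.
ΔU = nCvΔT = 0.726×12.5×(915−361) = 5010 J.
Q = 0 for an adiabatic process, so W = −ΔU = -5010 J.

-5010 J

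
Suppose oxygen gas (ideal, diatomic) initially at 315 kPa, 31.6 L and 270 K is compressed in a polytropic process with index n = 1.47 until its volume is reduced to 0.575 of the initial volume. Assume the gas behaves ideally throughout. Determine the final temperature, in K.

Polytropic n=1.47: T₂ = T₁(V₁/V₂)^(n−1) = 270×(1.74)^0.47 = 350 K; P₂ = P₁(V₁/V₂)^n = 711 kPa.

350 K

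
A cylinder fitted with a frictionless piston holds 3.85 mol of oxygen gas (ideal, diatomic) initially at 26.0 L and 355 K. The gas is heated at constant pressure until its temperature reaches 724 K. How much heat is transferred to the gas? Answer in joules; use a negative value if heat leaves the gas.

41300 J

P₁ = nRT₁/V₁ = 3.85×8.314×355/26.0 = 437 kPa.
Isobaric: P stays 437 kPa; V/T = const ⇒ T₂ = 724 K, V₂ = 53.0 L.
W = PΔV = 437×(53.0−26.0) kPa·L = 11800 J.
ΔU = nCvΔT = 3.85×20.8×(724−355) = 29500 J.
Q = ΔU + W = nCpΔT = 41300 J.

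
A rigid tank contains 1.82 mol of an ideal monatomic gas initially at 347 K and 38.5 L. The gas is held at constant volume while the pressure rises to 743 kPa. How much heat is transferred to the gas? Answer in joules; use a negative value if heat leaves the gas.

35000 J

P₁ = nRT₁/V₁ = 1.82×8.314×347/38.5 = 136 kPa.
Isochoric: V stays 38.5 L; P/T = const ⇒ T₂ = 1890 K, P₂ = 743 kPa.
W = 0 (no volume change).
ΔU = nCvΔT = 1.82×12.5×(1890−347) = 35000 J.
Q = ΔU = 35000 J.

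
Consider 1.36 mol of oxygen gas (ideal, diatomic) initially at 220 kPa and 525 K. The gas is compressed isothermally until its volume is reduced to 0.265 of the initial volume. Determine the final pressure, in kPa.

V₁ = nRT₁/P₁ = 1.36×8.314×525/220 = 27.0 L.
Isothermal: T stays 525 K; PV = const ⇒ V₂ = 7.15 L, P₂ = 830 kPa.

830 kPa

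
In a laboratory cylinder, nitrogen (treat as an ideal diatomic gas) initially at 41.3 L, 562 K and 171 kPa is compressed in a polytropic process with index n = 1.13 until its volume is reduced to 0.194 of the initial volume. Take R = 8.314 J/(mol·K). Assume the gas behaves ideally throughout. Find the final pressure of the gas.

1090 kPa

Polytropic n=1.13: T₂ = T₁(V₁/V₂)^(n−1) = 562×(5.15)^0.13 = 696 K; P₂ = P₁(V₁/V₂)^n = 1090 kPa.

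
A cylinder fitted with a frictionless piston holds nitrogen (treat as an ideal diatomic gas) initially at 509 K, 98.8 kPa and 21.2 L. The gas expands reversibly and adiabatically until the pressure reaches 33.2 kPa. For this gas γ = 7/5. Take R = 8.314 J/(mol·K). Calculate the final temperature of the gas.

Adiabatic: T₂/T₁ = (P₂/P₁)^((γ−1)/γ) ⇒ T₂ = 509×(0.336)^0.286 = 373 K; V₂ = 46.2 L.

373 K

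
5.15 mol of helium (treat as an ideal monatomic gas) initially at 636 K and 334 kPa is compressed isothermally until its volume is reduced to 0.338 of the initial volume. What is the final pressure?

V₁ = nRT₁/P₁ = 5.15×8.314×636/334 = 81.5 L.
Isothermal: T stays 636 K; PV = const ⇒ V₂ = 27.6 L, P₂ = 988 kPa.

988 kPa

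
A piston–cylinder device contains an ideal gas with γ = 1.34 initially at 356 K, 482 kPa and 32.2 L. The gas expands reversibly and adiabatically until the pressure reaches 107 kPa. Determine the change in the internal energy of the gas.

-14500 J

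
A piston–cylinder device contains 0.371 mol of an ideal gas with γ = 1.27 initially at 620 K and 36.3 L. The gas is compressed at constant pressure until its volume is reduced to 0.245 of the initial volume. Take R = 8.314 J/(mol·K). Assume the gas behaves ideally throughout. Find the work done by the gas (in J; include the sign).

P₁ = nRT₁/V₁ = 0.371×8.314×620/36.3 = 52.7 kPa.
Isobaric: P stays 52.7 kPa; V/T = const ⇒ T₂ = 152 K, V₂ = 8.89 L.
W = PΔV = 52.7×(8.89−36.3) kPa·L = -1440 J.

-1440 J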